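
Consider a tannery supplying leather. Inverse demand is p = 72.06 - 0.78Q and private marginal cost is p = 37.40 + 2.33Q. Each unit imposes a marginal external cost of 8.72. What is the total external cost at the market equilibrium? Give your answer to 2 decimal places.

97.18

Market equilibrium (private): 37.40 + 2.33Q = 72.06 - 0.78Q → Q_m = 11.1447.
Total external cost = MEC × Q_m = 8.72 × 11.1447 = 97.1818.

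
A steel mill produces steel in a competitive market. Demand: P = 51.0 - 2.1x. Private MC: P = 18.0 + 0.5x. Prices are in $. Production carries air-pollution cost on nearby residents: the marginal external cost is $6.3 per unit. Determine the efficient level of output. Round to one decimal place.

Social marginal cost = private MC + MEC = 24.3 + 0.5x.
Set SMC = demand: 24.3 + 0.5x = 51.0 - 2.1x → x* = 10.2692.

x* = 10.3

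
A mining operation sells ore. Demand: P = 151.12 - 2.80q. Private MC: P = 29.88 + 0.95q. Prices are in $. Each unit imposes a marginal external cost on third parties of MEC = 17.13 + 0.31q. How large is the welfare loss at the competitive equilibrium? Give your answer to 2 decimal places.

DWL = $90.80

Market equilibrium (private): 29.88 + 0.95q = 151.12 - 2.80q → q_m = 32.3307.
Social marginal cost = private MC + MEC = 47.01 + 1.26q.
Set SMC = demand: 47.01 + 1.26q = 151.12 - 2.80q → q* = 25.6429.
The loss is the area between SMC and demand from q* to q_m; with linear curves that's a triangle of height MEC(q_m).
DWL = ½ × 6.6878 × 27.1525 = 90.7952.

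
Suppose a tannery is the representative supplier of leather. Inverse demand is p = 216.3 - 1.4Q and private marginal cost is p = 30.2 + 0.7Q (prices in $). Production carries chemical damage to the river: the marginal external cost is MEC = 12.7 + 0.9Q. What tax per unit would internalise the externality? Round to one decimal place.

tax = $64.7 per unit

Social marginal cost = private MC + MEC = 42.9 + 1.6Q.
Set SMC = demand: 42.9 + 1.6Q = 216.3 - 1.4Q → Q* = 57.8000.
The Pigouvian tax equals MEC at Q*: 12.7 + 0.9×57.8000 = 64.7200.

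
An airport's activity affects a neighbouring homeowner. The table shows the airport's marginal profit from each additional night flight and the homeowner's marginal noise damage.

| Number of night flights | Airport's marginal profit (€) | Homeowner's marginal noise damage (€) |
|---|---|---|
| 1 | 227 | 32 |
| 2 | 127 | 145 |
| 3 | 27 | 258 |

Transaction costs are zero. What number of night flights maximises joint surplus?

Bargaining reaches the level where marginal profit last exceeds marginal noise damage.
That holds through level 1 (227 ≥ 32) but not at 2 (127 < 145).

1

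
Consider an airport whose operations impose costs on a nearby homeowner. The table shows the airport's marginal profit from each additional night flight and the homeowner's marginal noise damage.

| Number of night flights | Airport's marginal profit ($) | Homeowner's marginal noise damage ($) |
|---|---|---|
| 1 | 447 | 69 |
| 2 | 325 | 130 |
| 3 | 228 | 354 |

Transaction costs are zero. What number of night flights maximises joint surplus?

2

Bargaining reaches the level where marginal profit last exceeds marginal noise damage.
That holds through level 2 (325 ≥ 130) but not at 3 (228 < 354).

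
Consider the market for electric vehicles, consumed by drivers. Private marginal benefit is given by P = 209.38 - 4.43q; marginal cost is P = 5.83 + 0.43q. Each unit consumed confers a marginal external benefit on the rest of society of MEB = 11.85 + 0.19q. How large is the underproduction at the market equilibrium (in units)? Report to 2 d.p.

4.24 units

Market equilibrium (private): 5.83 + 0.43q = 209.38 - 4.43q → q_m = 41.8827.
Social marginal benefit = demand + MEB = 221.23 - 4.24q.
Set SMB = MC: 221.23 - 4.24q = 5.83 + 0.43q → q* = 46.1242.
Gap = |41.8827 − 46.1242| = 4.2415.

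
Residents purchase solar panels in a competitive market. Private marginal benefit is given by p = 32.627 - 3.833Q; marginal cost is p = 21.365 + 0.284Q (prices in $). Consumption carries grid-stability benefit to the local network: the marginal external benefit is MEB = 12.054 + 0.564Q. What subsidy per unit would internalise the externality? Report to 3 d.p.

Social marginal benefit = demand + MEB = 44.681 - 3.269Q.
Set SMB = MC: 44.681 - 3.269Q = 21.365 + 0.284Q → Q* = 6.5623.
The Pigouvian subsidy equals MEB at Q*: 12.054 + 0.564×6.5623 = 15.7551.

subsidy = $15.755 per unit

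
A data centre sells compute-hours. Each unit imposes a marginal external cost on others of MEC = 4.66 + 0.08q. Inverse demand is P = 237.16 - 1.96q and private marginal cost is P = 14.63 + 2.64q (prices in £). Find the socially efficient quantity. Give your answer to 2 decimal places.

q* = 46.55

Social marginal cost = private MC + MEC = 19.29 + 2.72q.
Set SMC = demand: 19.29 + 2.72q = 237.16 - 1.96q → q* = 46.5534.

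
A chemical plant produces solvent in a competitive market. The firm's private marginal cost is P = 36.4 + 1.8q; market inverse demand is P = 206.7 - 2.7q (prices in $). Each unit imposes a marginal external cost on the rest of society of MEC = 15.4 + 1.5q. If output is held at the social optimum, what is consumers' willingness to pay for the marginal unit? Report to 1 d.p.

Social marginal cost = private MC + MEC = 51.8 + 3.3q.
Set SMC = demand: 51.8 + 3.3q = 206.7 - 2.7q → q* = 25.8167.
Consumer price on the demand curve at q*: 206.7 − 2.7×25.8167 = 136.9949.

P = $137.0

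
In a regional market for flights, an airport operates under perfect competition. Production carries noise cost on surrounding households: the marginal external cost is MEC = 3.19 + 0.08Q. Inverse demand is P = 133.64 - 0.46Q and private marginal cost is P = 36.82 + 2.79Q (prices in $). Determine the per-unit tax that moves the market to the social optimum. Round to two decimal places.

tax = $5.44 per unit

Social marginal cost = private MC + MEC = 40.01 + 2.87Q.
Set SMC = demand: 40.01 + 2.87Q = 133.64 - 0.46Q → Q* = 28.1171.
The Pigouvian tax equals MEC at Q*: 3.19 + 0.08×28.1171 = 5.4394.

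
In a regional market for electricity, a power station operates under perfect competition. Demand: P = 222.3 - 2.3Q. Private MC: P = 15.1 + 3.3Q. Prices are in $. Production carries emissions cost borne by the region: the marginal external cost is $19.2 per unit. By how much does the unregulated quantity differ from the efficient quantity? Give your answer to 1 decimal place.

3.4 units

Market equilibrium (private): 15.1 + 3.3Q = 222.3 - 2.3Q → Q_m = 37.0000.
Social marginal cost = private MC + MEC = 34.3 + 3.3Q.
Set SMC = demand: 34.3 + 3.3Q = 222.3 - 2.3Q → Q* = 33.5714.
Gap = |37.0000 − 33.5714| = 3.4286.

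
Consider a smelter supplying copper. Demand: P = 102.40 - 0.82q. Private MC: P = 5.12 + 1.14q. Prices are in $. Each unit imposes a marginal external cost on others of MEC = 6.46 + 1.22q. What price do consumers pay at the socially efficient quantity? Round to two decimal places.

P = $78.98

Social marginal cost = private MC + MEC = 11.58 + 2.36q.
Set SMC = demand: 11.58 + 2.36q = 102.40 - 0.82q → q* = 28.5597.
Consumer price on the demand curve at q*: 102.40 − 0.82×28.5597 = 78.9810.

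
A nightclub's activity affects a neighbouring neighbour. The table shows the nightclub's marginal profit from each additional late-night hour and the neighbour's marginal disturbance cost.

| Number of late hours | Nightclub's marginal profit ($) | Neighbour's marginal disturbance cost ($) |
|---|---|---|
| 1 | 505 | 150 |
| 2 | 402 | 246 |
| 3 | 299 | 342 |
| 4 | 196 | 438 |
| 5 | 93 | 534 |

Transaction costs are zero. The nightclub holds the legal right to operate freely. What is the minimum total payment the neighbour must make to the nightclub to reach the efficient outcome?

Left alone the nightclub would choose level 5 (marginal profit stays positive).
Efficient level: k* = 2 (marginal profit ≥ marginal disturbance cost through 2).
The neighbour must at least cover the nightclub's forgone profit from cutting 5→2: 299 + 196 + 93 = 588.

$588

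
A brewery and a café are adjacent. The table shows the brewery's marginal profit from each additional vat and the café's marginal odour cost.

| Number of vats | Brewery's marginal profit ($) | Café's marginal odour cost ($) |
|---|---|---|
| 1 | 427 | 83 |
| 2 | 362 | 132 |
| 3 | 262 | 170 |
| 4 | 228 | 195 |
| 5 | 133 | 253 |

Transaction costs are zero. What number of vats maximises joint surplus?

4

Bargaining reaches the level where marginal profit last exceeds marginal odour cost.
That holds through level 4 (228 ≥ 195) but not at 5 (133 < 253).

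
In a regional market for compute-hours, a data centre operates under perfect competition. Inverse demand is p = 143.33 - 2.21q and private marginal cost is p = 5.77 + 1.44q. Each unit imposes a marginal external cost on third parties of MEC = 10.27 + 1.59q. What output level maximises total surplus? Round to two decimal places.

Social marginal cost = private MC + MEC = 16.04 + 3.03q.
Set SMC = demand: 16.04 + 3.03q = 143.33 - 2.21q → q* = 24.2920.

q* = 24.29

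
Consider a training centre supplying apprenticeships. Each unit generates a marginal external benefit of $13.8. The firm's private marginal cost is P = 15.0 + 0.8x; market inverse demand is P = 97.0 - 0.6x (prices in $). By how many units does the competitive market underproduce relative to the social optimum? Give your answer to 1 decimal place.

Market equilibrium (private): 15.0 + 0.8x = 97.0 - 0.6x → x_m = 58.5714.
Social marginal cost = private MC − MEB = 1.2 + 0.8x.
Set SMC = demand: 1.2 + 0.8x = 97.0 - 0.6x → x* = 68.4286.
Gap = |58.5714 − 68.4286| = 9.8572.

9.9 units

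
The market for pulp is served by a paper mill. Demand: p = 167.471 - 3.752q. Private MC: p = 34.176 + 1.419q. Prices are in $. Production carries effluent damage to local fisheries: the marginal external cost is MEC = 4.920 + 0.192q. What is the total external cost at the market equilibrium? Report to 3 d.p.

$190.614

Market equilibrium (private): 34.176 + 1.419q = 167.471 - 3.752q → q_m = 25.7774.
Total external cost = ∫₀^{q_m} (4.920 + 0.192q) dq = 4.920×25.7774 + ½×0.192×25.7774² = 190.6143.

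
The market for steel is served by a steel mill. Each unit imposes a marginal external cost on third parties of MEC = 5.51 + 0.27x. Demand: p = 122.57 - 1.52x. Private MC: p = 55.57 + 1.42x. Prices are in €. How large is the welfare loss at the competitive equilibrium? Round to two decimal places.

Market equilibrium (private): 55.57 + 1.42x = 122.57 - 1.52x → x_m = 22.7891.
Social marginal cost = private MC + MEC = 61.08 + 1.69x.
Set SMC = demand: 61.08 + 1.69x = 122.57 - 1.52x → x* = 19.1558.
The loss is the area between SMC and demand from x* to x_m; with linear curves that's a triangle of height MEC(x_m).
DWL = ½ × 3.6333 × 11.6631 = 21.1878.

DWL = €21.19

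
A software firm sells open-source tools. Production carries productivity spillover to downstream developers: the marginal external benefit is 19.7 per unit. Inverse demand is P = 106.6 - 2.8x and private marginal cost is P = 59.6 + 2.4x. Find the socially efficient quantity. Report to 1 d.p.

Social marginal cost = private MC − MEB = 39.9 + 2.4x.
Set SMC = demand: 39.9 + 2.4x = 106.6 - 2.8x → x* = 12.8269.

x* = 12.8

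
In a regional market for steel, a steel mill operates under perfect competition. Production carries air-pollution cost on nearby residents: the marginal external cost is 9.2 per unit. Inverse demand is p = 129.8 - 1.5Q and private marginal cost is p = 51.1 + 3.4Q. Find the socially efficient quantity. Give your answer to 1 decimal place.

Social marginal cost = private MC + MEC = 60.3 + 3.4Q.
Set SMC = demand: 60.3 + 3.4Q = 129.8 - 1.5Q → Q* = 14.1837.

Q* = 14.2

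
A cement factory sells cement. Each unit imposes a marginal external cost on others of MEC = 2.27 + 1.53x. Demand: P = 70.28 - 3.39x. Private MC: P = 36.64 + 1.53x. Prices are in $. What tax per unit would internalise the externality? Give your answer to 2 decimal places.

tax = $9.71 per unit

Social marginal cost = private MC + MEC = 38.91 + 3.06x.
Set SMC = demand: 38.91 + 3.06x = 70.28 - 3.39x → x* = 4.8636.
The Pigouvian tax equals MEC at x*: 2.27 + 1.53×4.8636 = 9.7113.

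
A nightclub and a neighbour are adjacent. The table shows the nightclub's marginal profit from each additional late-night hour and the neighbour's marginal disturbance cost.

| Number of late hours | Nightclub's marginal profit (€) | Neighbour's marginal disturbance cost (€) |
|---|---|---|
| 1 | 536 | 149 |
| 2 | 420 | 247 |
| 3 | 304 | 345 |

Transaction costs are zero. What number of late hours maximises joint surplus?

2

Bargaining reaches the level where marginal profit last exceeds marginal disturbance cost.
That holds through level 2 (420 ≥ 247) but not at 3 (304 < 345).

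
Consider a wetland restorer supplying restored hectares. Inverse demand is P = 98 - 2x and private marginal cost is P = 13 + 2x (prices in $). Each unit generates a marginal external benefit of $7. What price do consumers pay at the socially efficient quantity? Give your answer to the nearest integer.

P = $52

Social marginal cost = private MC − MEB = 6 + 2x.
Set SMC = demand: 6 + 2x = 98 - 2x → x* = 23.0000.
Consumer price on the demand curve at x*: 98 − 2×23.0000 = 52.0000.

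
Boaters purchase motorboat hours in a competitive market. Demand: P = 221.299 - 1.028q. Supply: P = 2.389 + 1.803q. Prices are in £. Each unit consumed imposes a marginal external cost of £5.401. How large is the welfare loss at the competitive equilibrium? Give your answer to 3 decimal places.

DWL = £5.152

Market equilibrium (private): 2.389 + 1.803q = 221.299 - 1.028q → q_m = 77.3260.
Social marginal benefit = demand − MEC = 215.898 - 1.028q.
Set SMB = MC: 215.898 - 1.028q = 2.389 + 1.803q → q* = 75.4182.
The loss is the area between SMB and MC from q* to q_m; with linear curves that's a triangle of height MEC(q_m).
DWL = ½ × 1.9078 × 5.4010 = 5.1520.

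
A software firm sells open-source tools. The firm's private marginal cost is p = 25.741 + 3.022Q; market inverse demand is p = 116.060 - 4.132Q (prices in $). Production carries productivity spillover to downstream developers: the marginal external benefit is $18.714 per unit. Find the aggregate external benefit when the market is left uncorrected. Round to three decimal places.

$236.264

Market equilibrium (private): 25.741 + 3.022Q = 116.060 - 4.132Q → Q_m = 12.6250.
Total external benefit = MEB × Q_m = 18.714 × 12.6250 = 236.2643.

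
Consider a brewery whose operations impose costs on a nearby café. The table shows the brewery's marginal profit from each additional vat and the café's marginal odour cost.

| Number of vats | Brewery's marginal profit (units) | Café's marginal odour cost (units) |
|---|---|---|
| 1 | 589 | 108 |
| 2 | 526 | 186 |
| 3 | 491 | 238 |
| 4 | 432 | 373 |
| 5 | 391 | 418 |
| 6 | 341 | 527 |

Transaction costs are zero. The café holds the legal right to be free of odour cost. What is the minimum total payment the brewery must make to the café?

905

Efficient level: marginal profit ≥ marginal odour cost through level 4, so k* = 4.
With the café holding the right, the brewery must at least compensate total damage at k*: 108 + 186 + 238 + 373 = 905.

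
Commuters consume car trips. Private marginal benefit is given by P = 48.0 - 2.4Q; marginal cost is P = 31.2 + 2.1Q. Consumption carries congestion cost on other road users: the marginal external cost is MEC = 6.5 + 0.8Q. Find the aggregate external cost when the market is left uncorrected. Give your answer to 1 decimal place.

Market equilibrium (private): 31.2 + 2.1Q = 48.0 - 2.4Q → Q_m = 3.7333.
Total external cost = ∫₀^{Q_m} (6.5 + 0.8Q) dQ = 6.5×3.7333 + ½×0.8×3.7333² = 29.8415.

29.8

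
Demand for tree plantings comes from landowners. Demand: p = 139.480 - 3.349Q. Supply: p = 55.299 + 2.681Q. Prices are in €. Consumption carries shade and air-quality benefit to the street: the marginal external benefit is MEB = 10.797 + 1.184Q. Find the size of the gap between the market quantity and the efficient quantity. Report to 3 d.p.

5.639 units

Market equilibrium (private): 55.299 + 2.681Q = 139.480 - 3.349Q → Q_m = 13.9604.
Social marginal benefit = demand + MEB = 150.277 - 2.165Q.
Set SMB = MC: 150.277 - 2.165Q = 55.299 + 2.681Q → Q* = 19.5993.
Gap = |13.9604 − 19.5993| = 5.6389.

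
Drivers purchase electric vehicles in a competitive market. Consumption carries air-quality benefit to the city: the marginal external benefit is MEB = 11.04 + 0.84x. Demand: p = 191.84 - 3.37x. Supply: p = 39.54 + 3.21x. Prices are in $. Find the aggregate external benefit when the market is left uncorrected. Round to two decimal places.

Market equilibrium (private): 39.54 + 3.21x = 191.84 - 3.37x → x_m = 23.1459.
Total external benefit = ∫₀^{x_m} (11.04 + 0.84x) dx = 11.04×23.1459 + ½×0.84×23.1459² = 480.5385.

$480.54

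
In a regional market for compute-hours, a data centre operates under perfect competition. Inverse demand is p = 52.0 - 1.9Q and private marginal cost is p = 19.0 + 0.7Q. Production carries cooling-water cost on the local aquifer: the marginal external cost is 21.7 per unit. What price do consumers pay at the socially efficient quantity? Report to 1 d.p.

P = 43.7

Social marginal cost = private MC + MEC = 40.7 + 0.7Q.
Set SMC = demand: 40.7 + 0.7Q = 52.0 - 1.9Q → Q* = 4.3462.
Consumer price on the demand curve at Q*: 52.0 − 1.9×4.3462 = 43.7422.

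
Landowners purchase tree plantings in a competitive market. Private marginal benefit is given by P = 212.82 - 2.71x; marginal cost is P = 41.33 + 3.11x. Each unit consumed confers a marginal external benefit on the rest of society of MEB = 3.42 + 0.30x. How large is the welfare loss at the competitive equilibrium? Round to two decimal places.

DWL = 13.61

Market equilibrium (private): 41.33 + 3.11x = 212.82 - 2.71x → x_m = 29.4656.
Social marginal benefit = demand + MEB = 216.24 - 2.41x.
Set SMB = MC: 216.24 - 2.41x = 41.33 + 3.11x → x* = 31.6866.
Between x* and x_m the wedge SMB − MC runs linearly from 0 to MEB(x_m), so the loss is a triangle.
DWL = ½ × 2.2210 × 12.2597 = 13.6144.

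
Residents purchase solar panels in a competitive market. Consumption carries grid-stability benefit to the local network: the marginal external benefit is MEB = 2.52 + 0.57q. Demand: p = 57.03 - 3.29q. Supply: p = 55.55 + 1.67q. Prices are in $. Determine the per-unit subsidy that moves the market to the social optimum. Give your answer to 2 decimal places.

Social marginal benefit = demand + MEB = 59.55 - 2.72q.
Set SMB = MC: 59.55 - 2.72q = 55.55 + 1.67q → q* = 0.9112.
The Pigouvian subsidy equals MEB at q*: 2.52 + 0.57×0.9112 = 3.0394.

subsidy = $3.04 per unit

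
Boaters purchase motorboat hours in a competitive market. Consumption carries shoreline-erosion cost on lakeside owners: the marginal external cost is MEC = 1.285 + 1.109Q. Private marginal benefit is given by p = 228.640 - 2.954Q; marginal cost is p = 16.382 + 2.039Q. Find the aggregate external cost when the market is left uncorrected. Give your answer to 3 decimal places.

Market equilibrium (private): 16.382 + 2.039Q = 228.640 - 2.954Q → Q_m = 42.5111.
Total external cost = ∫₀^{Q_m} (1.285 + 1.109Q) dQ = 1.285×42.5111 + ½×1.109×42.5111² = 1056.7156.

1056.716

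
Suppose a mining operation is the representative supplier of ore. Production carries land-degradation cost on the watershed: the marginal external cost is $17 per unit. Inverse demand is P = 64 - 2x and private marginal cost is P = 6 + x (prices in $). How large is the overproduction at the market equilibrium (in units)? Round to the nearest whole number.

Market equilibrium (private): 6 + x = 64 - 2x → x_m = 19.3333.
Social marginal cost = private MC + MEC = 23 + x.
Set SMC = demand: 23 + x = 64 - 2x → x* = 13.6667.
Gap = |19.3333 − 13.6667| = 5.6666.

6 units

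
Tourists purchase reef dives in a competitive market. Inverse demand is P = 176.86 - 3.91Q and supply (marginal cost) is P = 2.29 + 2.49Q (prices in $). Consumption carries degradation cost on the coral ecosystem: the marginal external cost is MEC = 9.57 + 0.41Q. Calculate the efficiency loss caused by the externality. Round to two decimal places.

DWL = $31.62

Market equilibrium (private): 2.29 + 2.49Q = 176.86 - 3.91Q → Q_m = 27.2766.
Social marginal benefit = demand − MEC = 167.29 - 4.32Q.
Set SMB = MC: 167.29 - 4.32Q = 2.29 + 2.49Q → Q* = 24.2291.
Height of the DWL triangle at Q_m is MC(Q_m) − SMB(Q_m) = MEC(Q_m) = 20.7534.
DWL = ½ × 3.0475 × 20.7534 = 31.6230.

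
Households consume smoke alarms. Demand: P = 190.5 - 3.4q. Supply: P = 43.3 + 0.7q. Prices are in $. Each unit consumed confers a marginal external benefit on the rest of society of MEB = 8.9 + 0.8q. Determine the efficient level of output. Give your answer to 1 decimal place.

Social marginal benefit = demand + MEB = 199.4 - 2.6q.
Set SMB = MC: 199.4 - 2.6q = 43.3 + 0.7q → q* = 47.3030.

q* = 47.3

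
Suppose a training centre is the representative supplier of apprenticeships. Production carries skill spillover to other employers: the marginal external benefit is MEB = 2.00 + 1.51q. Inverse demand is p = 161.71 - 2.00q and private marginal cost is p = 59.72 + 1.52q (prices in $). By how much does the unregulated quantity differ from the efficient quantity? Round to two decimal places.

22.76 units

Market equilibrium (private): 59.72 + 1.52q = 161.71 - 2.00q → q_m = 28.9744.
Social marginal cost = private MC − MEB = 57.72 + 0.01q.
Set SMC = demand: 57.72 + 0.01q = 161.71 - 2.00q → q* = 51.7363.
Gap = |28.9744 − 51.7363| = 22.7619.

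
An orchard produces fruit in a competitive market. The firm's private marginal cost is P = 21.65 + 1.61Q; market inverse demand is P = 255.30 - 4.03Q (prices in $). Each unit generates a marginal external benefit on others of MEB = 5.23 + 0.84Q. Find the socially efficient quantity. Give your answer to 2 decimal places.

Social marginal cost = private MC − MEB = 16.42 + 0.77Q.
Set SMC = demand: 16.42 + 0.77Q = 255.30 - 4.03Q → Q* = 49.7667.

Q* = 49.77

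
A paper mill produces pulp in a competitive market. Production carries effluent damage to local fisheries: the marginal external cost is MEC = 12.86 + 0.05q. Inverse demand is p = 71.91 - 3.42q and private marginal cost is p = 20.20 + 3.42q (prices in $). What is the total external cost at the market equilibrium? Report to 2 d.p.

$98.65

Market equilibrium (private): 20.20 + 3.42q = 71.91 - 3.42q → q_m = 7.5599.
Total external cost = ∫₀^{q_m} (12.86 + 0.05q) dq = 12.86×7.5599 + ½×0.05×7.5599² = 98.6491.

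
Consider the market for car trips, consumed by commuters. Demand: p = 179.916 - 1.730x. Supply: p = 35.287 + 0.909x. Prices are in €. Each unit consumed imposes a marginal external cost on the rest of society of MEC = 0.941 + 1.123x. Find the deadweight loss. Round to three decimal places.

Market equilibrium (private): 35.287 + 0.909x = 179.916 - 1.730x → x_m = 54.8045.
Social marginal benefit = demand − MEC = 178.975 - 2.853x.
Set SMB = MC: 178.975 - 2.853x = 35.287 + 0.909x → x* = 38.1946.
The loss is the area between SMB and MC from x* to x_m; with linear curves that's a triangle of height MEC(x_m).
DWL = ½ × 16.6099 × 62.4864 = 518.9464.

DWL = €518.946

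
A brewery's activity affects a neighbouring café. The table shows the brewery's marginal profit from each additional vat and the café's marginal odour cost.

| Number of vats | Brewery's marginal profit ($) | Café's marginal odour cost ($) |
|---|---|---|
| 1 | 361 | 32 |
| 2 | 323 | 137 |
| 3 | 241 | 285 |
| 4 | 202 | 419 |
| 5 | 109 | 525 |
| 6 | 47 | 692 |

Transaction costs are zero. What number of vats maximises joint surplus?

2

Bargaining reaches the level where marginal profit last exceeds marginal odour cost.
That holds through level 2 (323 ≥ 137) but not at 3 (241 < 285).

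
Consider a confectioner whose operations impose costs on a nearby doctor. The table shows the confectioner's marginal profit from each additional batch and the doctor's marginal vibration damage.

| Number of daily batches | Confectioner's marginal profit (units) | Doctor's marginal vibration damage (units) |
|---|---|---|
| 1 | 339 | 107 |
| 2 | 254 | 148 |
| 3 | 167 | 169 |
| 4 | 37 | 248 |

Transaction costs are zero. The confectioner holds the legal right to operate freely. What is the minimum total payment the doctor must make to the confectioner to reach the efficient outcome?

Left alone the confectioner would choose level 4 (marginal profit stays positive).
Efficient level: k* = 2 (marginal profit ≥ marginal vibration damage through 2).
The doctor must at least cover the confectioner's forgone profit from cutting 4→2: 167 + 37 = 204.

204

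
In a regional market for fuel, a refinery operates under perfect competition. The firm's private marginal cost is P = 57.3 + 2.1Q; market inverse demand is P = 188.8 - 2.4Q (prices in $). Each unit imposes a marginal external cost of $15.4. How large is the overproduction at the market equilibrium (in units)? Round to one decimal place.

Market equilibrium (private): 57.3 + 2.1Q = 188.8 - 2.4Q → Q_m = 29.2222.
Social marginal cost = private MC + MEC = 72.7 + 2.1Q.
Set SMC = demand: 72.7 + 2.1Q = 188.8 - 2.4Q → Q* = 25.8000.
Gap = |29.2222 − 25.8000| = 3.4222.

3.4 units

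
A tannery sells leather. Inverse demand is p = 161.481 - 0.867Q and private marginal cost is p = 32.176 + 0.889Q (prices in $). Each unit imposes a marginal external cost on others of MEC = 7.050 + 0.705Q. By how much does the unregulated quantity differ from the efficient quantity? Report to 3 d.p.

Market equilibrium (private): 32.176 + 0.889Q = 161.481 - 0.867Q → Q_m = 73.6361.
Social marginal cost = private MC + MEC = 39.226 + 1.594Q.
Set SMC = demand: 39.226 + 1.594Q = 161.481 - 0.867Q → Q* = 49.6770.
Gap = |73.6361 − 49.6770| = 23.9591.

23.959 units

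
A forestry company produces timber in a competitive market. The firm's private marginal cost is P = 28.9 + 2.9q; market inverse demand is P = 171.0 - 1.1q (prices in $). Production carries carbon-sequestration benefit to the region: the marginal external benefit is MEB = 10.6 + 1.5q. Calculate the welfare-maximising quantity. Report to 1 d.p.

q* = 61.1

Social marginal cost = private MC − MEB = 18.3 + 1.4q.
Set SMC = demand: 18.3 + 1.4q = 171.0 - 1.1q → q* = 61.0800.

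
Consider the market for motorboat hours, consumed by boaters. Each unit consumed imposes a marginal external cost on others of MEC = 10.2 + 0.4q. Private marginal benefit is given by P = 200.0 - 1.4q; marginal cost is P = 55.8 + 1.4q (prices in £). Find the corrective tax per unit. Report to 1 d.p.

tax = £27.0 per unit

Social marginal benefit = demand − MEC = 189.8 - 1.8q.
Set SMB = MC: 189.8 - 1.8q = 55.8 + 1.4q → q* = 41.8750.
The Pigouvian tax equals MEC at q*: 10.2 + 0.4×41.8750 = 26.9500.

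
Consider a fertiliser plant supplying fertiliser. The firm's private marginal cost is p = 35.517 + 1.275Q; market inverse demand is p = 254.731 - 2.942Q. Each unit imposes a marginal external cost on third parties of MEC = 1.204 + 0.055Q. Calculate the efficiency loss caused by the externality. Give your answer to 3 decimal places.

Market equilibrium (private): 35.517 + 1.275Q = 254.731 - 2.942Q → Q_m = 51.9834.
Social marginal cost = private MC + MEC = 36.721 + 1.330Q.
Set SMC = demand: 36.721 + 1.330Q = 254.731 - 2.942Q → Q* = 51.0323.
Height of the DWL triangle at Q_m is SMC(Q_m) − demand(Q_m) = MEC(Q_m) = 4.0631.
DWL = ½ × 0.9511 × 4.0631 = 1.9322.

DWL = 1.932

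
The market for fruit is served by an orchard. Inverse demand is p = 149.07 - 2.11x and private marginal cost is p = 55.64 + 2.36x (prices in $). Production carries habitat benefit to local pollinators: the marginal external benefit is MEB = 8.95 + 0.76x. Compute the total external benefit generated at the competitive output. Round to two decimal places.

$353.08

Market equilibrium (private): 55.64 + 2.36x = 149.07 - 2.11x → x_m = 20.9016.
Total external benefit = ∫₀^{x_m} (8.95 + 0.76x) dx = 8.95×20.9016 + ½×0.76×20.9016² = 353.0825.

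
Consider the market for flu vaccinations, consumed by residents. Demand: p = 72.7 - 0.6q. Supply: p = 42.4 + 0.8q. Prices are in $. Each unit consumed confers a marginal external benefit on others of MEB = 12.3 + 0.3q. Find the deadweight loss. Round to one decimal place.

DWL = $160.5

Market equilibrium (private): 42.4 + 0.8q = 72.7 - 0.6q → q_m = 21.6429.
Social marginal benefit = demand + MEB = 85.0 - 0.3q.
Set SMB = MC: 85.0 - 0.3q = 42.4 + 0.8q → q* = 38.7273.
Between q* and q_m the wedge SMB − MC runs linearly from 0 to MEB(q_m), so the loss is a triangle.
DWL = ½ × 17.0844 × 18.7929 = 160.5327.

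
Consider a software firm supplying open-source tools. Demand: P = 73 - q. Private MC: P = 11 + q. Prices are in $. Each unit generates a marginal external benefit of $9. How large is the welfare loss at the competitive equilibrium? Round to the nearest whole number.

DWL = $20

Market equilibrium (private): 11 + q = 73 - q → q_m = 31.0000.
Social marginal cost = private MC − MEB = 2 + q.
Set SMC = demand: 2 + q = 73 - q → q* = 35.5000.
The loss is the area between SMC and demand from q* to q_m; with linear curves that's a triangle of height MEB(q_m).
DWL = ½ × 4.5000 × 9.0000 = 20.2500.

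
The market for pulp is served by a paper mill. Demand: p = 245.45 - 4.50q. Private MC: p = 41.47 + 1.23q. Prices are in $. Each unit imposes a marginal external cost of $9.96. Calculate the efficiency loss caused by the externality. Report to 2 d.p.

DWL = $8.66

Market equilibrium (private): 41.47 + 1.23q = 245.45 - 4.50q → q_m = 35.5986.
Social marginal cost = private MC + MEC = 51.43 + 1.23q.
Set SMC = demand: 51.43 + 1.23q = 245.45 - 4.50q → q* = 33.8604.
The welfare-loss triangle has base |q_m − q*| and height MEC(q_m) (the vertical gap between SMC and demand is zero at q* and MEC at q_m).
DWL = ½ × 1.7382 × 9.9600 = 8.6562.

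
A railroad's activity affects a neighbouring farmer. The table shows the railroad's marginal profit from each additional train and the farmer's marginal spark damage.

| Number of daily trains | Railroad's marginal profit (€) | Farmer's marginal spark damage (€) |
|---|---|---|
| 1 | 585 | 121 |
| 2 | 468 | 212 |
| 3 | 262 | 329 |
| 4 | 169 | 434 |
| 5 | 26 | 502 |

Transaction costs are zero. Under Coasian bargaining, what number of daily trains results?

Bargaining reaches the level where marginal profit last exceeds marginal spark damage.
That holds through level 2 (468 ≥ 212) but not at 3 (262 < 329).

2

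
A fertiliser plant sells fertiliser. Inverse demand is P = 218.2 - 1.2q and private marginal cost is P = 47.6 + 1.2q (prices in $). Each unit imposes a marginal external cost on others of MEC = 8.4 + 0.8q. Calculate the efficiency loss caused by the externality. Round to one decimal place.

Market equilibrium (private): 47.6 + 1.2q = 218.2 - 1.2q → q_m = 71.0833.
Social marginal cost = private MC + MEC = 56.0 + 2.0q.
Set SMC = demand: 56.0 + 2.0q = 218.2 - 1.2q → q* = 50.6875.
The welfare-loss triangle has base |q_m − q*| and height MEC(q_m) (the vertical gap between SMC and demand is zero at q* and MEC at q_m).
DWL = ½ × 20.3958 × 65.2667 = 665.5833.

DWL = $665.6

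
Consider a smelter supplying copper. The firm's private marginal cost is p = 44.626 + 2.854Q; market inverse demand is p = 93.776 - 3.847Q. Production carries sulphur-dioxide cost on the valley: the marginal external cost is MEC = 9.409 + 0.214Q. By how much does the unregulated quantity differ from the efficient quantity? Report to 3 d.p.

Market equilibrium (private): 44.626 + 2.854Q = 93.776 - 3.847Q → Q_m = 7.3347.
Social marginal cost = private MC + MEC = 54.035 + 3.068Q.
Set SMC = demand: 54.035 + 3.068Q = 93.776 - 3.847Q → Q* = 5.7471.
Gap = |7.3347 − 5.7471| = 1.5876.

1.588 units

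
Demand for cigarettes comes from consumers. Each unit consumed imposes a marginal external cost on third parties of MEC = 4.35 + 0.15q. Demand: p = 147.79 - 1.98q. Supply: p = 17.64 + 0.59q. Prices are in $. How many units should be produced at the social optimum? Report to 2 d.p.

Social marginal benefit = demand − MEC = 143.44 - 2.13q.
Set SMB = MC: 143.44 - 2.13q = 17.64 + 0.59q → q* = 46.2500.

q* = 46.25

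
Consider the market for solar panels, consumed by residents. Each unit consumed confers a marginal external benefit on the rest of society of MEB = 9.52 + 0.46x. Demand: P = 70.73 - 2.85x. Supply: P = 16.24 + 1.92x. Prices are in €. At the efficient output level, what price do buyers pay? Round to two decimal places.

Social marginal benefit = demand + MEB = 80.25 - 2.39x.
Set SMB = MC: 80.25 - 2.39x = 16.24 + 1.92x → x* = 14.8515.
Consumer price on the demand curve at x*: 70.73 − 2.85×14.8515 = 28.4032.

P = €28.40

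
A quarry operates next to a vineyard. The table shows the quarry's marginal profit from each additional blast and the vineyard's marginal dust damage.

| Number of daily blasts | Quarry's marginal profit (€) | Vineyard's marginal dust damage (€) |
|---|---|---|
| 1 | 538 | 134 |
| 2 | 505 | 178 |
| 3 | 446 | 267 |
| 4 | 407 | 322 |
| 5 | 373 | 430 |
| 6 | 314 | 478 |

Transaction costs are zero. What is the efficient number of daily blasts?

4

Bargaining reaches the level where marginal profit last exceeds marginal dust damage.
That holds through level 4 (407 ≥ 322) but not at 5 (373 < 430).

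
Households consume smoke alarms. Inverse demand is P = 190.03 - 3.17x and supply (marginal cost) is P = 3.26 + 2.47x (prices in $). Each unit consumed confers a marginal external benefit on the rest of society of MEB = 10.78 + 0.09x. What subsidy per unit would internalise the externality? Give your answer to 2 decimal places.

Social marginal benefit = demand + MEB = 200.81 - 3.08x.
Set SMB = MC: 200.81 - 3.08x = 3.26 + 2.47x → x* = 35.5946.
The Pigouvian subsidy equals MEB at x*: 10.78 + 0.09×35.5946 = 13.9835.

subsidy = $13.98 per unit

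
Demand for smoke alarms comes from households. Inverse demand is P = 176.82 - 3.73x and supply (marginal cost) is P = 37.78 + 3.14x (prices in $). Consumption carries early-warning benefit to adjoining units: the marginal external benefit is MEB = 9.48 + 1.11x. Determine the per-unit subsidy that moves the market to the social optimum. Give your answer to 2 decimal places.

subsidy = $38.10 per unit

Social marginal benefit = demand + MEB = 186.30 - 2.62x.
Set SMB = MC: 186.30 - 2.62x = 37.78 + 3.14x → x* = 25.7847.
The Pigouvian subsidy equals MEB at x*: 9.48 + 1.11×25.7847 = 38.1010.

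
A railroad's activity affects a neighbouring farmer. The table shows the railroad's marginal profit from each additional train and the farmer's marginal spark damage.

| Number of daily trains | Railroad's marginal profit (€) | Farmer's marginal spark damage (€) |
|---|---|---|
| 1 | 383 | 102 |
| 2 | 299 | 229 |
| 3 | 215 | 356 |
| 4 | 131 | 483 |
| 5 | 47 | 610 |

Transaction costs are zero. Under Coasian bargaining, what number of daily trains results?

2

Bargaining reaches the level where marginal profit last exceeds marginal spark damage.
That holds through level 2 (299 ≥ 229) but not at 3 (215 < 356).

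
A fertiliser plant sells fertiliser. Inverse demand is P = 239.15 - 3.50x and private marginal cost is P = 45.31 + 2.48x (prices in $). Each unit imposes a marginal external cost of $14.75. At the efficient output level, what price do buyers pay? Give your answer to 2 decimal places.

P = $134.33

Social marginal cost = private MC + MEC = 60.06 + 2.48x.
Set SMC = demand: 60.06 + 2.48x = 239.15 - 3.50x → x* = 29.9482.
Consumer price on the demand curve at x*: 239.15 − 3.50×29.9482 = 134.3313.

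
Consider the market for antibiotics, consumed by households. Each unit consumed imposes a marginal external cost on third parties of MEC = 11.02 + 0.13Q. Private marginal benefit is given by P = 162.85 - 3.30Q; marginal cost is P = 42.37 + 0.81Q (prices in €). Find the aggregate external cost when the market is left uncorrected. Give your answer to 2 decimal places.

Market equilibrium (private): 42.37 + 0.81Q = 162.85 - 3.30Q → Q_m = 29.3139.
Total external cost = ∫₀^{Q_m} (11.02 + 0.13Q) dQ = 11.02×29.3139 + ½×0.13×29.3139² = 378.8940.

€378.89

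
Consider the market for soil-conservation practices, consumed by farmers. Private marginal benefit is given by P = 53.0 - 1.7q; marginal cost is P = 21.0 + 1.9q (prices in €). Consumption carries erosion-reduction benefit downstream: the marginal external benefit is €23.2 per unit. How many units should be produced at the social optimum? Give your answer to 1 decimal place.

q* = 15.3

Social marginal benefit = demand + MEB = 76.2 - 1.7q.
Set SMB = MC: 76.2 - 1.7q = 21.0 + 1.9q → q* = 15.3333.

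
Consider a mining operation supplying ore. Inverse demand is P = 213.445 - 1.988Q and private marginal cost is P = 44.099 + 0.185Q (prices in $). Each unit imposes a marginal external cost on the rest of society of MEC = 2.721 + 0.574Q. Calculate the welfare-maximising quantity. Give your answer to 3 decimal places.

Social marginal cost = private MC + MEC = 46.820 + 0.759Q.
Set SMC = demand: 46.820 + 0.759Q = 213.445 - 1.988Q → Q* = 60.6571.

Q* = 60.657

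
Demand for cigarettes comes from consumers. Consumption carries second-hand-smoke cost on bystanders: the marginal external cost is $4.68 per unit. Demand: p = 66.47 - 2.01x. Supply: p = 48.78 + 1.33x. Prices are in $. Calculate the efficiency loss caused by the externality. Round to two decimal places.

Market equilibrium (private): 48.78 + 1.33x = 66.47 - 2.01x → x_m = 5.2964.
Social marginal benefit = demand − MEC = 61.79 - 2.01x.
Set SMB = MC: 61.79 - 2.01x = 48.78 + 1.33x → x* = 3.8952.
The welfare-loss triangle has base |x_m − x*| and height MEC(x_m) (the vertical gap between SMB and MC is zero at x* and MEC at x_m).
DWL = ½ × 1.4012 × 4.6800 = 3.2788.

DWL = $3.28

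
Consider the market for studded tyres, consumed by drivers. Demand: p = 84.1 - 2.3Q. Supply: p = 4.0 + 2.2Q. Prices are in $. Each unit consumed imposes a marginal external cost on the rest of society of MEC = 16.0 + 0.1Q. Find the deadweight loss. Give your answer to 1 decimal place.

Market equilibrium (private): 4.0 + 2.2Q = 84.1 - 2.3Q → Q_m = 17.8000.
Social marginal benefit = demand − MEC = 68.1 - 2.4Q.
Set SMB = MC: 68.1 - 2.4Q = 4.0 + 2.2Q → Q* = 13.9348.
Between Q* and Q_m the wedge MC − SMB runs linearly from 0 to MEC(Q_m), so the loss is a triangle.
DWL = ½ × 3.8652 × 17.7800 = 34.3616.

DWL = $34.4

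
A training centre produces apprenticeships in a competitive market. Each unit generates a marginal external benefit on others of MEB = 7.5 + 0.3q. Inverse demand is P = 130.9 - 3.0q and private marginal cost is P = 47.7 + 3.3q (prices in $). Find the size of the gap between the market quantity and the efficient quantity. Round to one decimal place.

1.9 units

Market equilibrium (private): 47.7 + 3.3q = 130.9 - 3.0q → q_m = 13.2063.
Social marginal cost = private MC − MEB = 40.2 + 3.0q.
Set SMC = demand: 40.2 + 3.0q = 130.9 - 3.0q → q* = 15.1167.
Gap = |13.2063 − 15.1167| = 1.9104.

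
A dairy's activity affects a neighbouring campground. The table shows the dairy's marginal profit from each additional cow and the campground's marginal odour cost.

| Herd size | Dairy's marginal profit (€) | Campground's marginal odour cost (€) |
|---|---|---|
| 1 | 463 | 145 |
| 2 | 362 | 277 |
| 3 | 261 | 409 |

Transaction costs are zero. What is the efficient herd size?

Bargaining reaches the level where marginal profit last exceeds marginal odour cost.
That holds through level 2 (362 ≥ 277) but not at 3 (261 < 409).

2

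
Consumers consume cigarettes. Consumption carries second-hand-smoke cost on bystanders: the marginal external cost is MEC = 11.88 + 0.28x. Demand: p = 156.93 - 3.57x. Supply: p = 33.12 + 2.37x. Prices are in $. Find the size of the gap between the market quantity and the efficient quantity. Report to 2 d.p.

Market equilibrium (private): 33.12 + 2.37x = 156.93 - 3.57x → x_m = 20.8434.
Social marginal benefit = demand − MEC = 145.05 - 3.85x.
Set SMB = MC: 145.05 - 3.85x = 33.12 + 2.37x → x* = 17.9952.
Gap = |20.8434 − 17.9952| = 2.8482.

2.85 units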